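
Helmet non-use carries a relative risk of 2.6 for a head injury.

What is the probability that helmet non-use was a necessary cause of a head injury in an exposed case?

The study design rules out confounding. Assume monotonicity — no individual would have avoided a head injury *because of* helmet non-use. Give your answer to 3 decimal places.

PN ≈ 0.615

Under exogeneity and monotonicity, PN = (RR − 1) / RR = 1 − 1/RR.
PN = (2.6 − 1) / 2.6 = 1.6 / 2.6 ≈ 0.6154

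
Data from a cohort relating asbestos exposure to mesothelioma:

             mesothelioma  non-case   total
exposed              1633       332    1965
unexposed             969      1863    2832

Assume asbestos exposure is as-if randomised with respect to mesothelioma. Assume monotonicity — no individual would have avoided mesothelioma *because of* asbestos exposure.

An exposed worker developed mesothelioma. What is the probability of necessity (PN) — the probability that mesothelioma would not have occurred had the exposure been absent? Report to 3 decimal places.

PN ≈ 0.588

p₁ = P(outcome | exposed) = 1633/1965 = 0.83104
p₀ = P(outcome | unexposed) = 969/2832 = 0.34216
Under exogeneity and monotonicity, PN = (p₁ − p₀) / p₁.
PN = (0.83104 − 0.34216) / 0.83104 = 0.48888 / 0.83104 ≈ 0.5883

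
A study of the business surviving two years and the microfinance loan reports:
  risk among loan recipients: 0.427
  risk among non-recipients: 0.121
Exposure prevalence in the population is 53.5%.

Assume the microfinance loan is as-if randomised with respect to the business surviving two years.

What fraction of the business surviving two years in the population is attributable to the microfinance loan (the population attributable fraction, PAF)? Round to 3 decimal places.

PAF ≈ 0.575

Let p₁ = 0.427, p₀ = 0.121.
Overall risk P(Y=1) = π·p₁ + (1−π)·p₀ = 0.535×0.427 + 0.465×0.121 = 0.28471.
Under exogeneity, PAF = [P(Y=1) − p₀] / P(Y=1).
PAF = (0.28471 − 0.121) / 0.28471 ≈ 0.5750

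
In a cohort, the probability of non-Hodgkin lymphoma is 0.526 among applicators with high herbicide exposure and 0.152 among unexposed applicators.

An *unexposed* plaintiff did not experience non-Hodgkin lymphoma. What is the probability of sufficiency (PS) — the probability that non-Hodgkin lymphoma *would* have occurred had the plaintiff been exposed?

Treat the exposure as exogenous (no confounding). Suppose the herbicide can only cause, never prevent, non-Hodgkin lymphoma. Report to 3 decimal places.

PS ≈ 0.441

Let p₁ = 0.526, p₀ = 0.152.
Under exogeneity and monotonicity, PS = (p₁ − p₀) / (1 − p₀).
PS = (0.526 − 0.152) / (1 − 0.152) = 0.374 / 0.848 ≈ 0.4410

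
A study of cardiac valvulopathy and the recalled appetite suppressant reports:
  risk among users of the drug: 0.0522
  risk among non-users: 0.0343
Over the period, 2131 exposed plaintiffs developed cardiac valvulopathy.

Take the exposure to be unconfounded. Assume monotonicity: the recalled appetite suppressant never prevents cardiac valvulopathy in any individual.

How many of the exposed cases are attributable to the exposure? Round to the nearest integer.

about 731 cases

Let p₁ = 0.0522, p₀ = 0.0343.
PN = (p₁ − p₀)/p₁ = (0.0522 − 0.0343) / 0.0522 ≈ 0.34291.
Attributable cases ≈ PN × (exposed cases) = 0.34291 × 2131 ≈ 730.75.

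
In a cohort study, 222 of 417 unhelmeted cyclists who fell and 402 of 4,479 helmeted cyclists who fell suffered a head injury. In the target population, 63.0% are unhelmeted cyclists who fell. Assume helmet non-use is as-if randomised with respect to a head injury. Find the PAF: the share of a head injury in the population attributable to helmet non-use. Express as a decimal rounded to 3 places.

p₁ = P(outcome | exposed) = 222/417 = 0.53237
p₀ = P(outcome | unexposed) = 402/4479 = 0.089752
Overall risk P(Y=1) = π·p₁ + (1−π)·p₀ = 0.63×0.53237 + 0.37×0.089752 = 0.3686.
Under exogeneity, PAF = [P(Y=1) − p₀] / P(Y=1).
PAF = (0.3686 − 0.089752) / 0.3686 ≈ 0.7565

PAF ≈ 0.757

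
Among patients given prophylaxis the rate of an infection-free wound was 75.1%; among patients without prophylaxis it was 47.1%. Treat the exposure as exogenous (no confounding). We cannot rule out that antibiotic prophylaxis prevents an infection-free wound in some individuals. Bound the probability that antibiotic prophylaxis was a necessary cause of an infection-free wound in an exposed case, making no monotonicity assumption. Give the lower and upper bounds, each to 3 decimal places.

p₁ = 0.751, p₀ = 0.471.
Under exogeneity alone the bounds on PN are max{0,(p₁−p₀)/p₁} ≤ PN ≤ min{1,(1−p₀)/p₁}.
  lower = (p₁ − p₀)/p₁ = 0.28 / 0.751 ≈ 0.3728
  upper = min{1, (1 − p₀)/p₁} = 0.529 / 0.751 ≈ 0.7044

0.373 ≤ PN ≤ 0.704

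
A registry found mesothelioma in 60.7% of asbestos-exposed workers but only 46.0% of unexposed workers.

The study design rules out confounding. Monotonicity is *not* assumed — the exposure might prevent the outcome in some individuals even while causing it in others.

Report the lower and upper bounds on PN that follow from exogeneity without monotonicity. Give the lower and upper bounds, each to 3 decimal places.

0.242 ≤ PN ≤ 0.890

p₁ = 0.607, p₀ = 0.46.
Under exogeneity alone the bounds on PN are max{0,(p₁−p₀)/p₁} ≤ PN ≤ min{1,(1−p₀)/p₁}.
  lower = (p₁ − p₀)/p₁ = 0.147 / 0.607 ≈ 0.2422
  upper = min{1, (1 − p₀)/p₁} = 0.54 / 0.607 ≈ 0.8896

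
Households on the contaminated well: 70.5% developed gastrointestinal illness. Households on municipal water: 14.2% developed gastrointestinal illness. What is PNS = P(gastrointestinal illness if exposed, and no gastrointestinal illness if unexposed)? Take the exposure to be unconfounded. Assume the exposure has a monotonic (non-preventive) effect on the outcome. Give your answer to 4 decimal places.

PNS ≈ 0.5630

p₁ = 0.705, p₀ = 0.142.
Under exogeneity and monotonicity, PNS = p₁ − p₀.
PNS = 0.705 − 0.142 = 0.563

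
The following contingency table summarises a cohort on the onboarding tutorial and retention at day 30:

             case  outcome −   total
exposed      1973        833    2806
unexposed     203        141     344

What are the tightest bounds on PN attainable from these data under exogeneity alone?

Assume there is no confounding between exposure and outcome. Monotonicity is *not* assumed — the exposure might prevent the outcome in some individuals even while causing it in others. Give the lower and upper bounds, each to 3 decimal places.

0.161 ≤ PN ≤ 0.583

p₁ = P(outcome | exposed) = 1973/2806 = 0.70314
p₀ = P(outcome | unexposed) = 203/344 = 0.59012
Under exogeneity alone the bounds on PN are max{0,(p₁−p₀)/p₁} ≤ PN ≤ min{1,(1−p₀)/p₁}.
  lower = (p₁ − p₀)/p₁ = 0.11302 / 0.70314 ≈ 0.1607
  upper = min{1, (1 − p₀)/p₁} = 0.40988 / 0.70314 ≈ 0.5829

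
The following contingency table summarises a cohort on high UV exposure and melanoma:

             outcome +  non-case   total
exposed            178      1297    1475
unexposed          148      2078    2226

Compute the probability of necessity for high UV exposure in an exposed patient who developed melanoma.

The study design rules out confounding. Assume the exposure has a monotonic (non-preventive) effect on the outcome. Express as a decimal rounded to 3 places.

PN ≈ 0.449

p₁ = P(outcome | exposed) = 178/1475 = 0.12068
p₀ = P(outcome | unexposed) = 148/2226 = 0.066487
Under exogeneity and monotonicity, PN = (p₁ − p₀) / p₁.
PN = (0.12068 − 0.066487) / 0.12068 = 0.054191 / 0.12068 ≈ 0.4491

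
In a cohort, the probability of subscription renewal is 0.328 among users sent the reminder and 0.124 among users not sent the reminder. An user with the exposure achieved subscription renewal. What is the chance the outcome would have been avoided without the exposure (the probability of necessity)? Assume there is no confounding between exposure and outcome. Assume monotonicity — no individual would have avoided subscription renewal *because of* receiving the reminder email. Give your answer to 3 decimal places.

PN ≈ 0.622

Let p₁ = 0.328, p₀ = 0.124.
Under exogeneity and monotonicity, PN = (p₁ − p₀) / p₁.
PN = (0.328 − 0.124) / 0.328 = 0.204 / 0.328 ≈ 0.6220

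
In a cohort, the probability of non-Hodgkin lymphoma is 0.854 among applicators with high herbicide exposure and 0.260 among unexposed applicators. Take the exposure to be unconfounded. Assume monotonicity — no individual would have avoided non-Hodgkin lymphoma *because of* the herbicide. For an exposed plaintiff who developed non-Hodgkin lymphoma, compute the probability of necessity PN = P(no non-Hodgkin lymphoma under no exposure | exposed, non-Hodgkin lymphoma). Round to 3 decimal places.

PN ≈ 0.696

Let p₁ = 0.854, p₀ = 0.26.
Under exogeneity and monotonicity, PN = (p₁ − p₀) / p₁.
PN = (0.854 − 0.26) / 0.854 = 0.594 / 0.854 ≈ 0.6956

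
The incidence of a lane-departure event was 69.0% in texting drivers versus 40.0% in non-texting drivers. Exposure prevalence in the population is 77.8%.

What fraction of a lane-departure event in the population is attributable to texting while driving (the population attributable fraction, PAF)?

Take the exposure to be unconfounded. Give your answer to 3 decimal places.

p₁ = 0.69, p₀ = 0.4.
Overall risk P(Y=1) = π·p₁ + (1−π)·p₀ = 0.778×0.69 + 0.222×0.4 = 0.62562.
Under exogeneity, PAF = [P(Y=1) − p₀] / P(Y=1).
PAF = (0.62562 − 0.4) / 0.62562 ≈ 0.3606

PAF ≈ 0.361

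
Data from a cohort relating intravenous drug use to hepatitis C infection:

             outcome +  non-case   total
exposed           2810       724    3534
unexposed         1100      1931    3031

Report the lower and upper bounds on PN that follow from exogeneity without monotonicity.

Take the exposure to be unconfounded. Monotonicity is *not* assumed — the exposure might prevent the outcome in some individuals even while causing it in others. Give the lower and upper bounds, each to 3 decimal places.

p₁ = P(outcome | exposed) = 2810/3534 = 0.79513
p₀ = P(outcome | unexposed) = 1100/3031 = 0.36292
Under exogeneity alone the bounds on PN are max{0,(p₁−p₀)/p₁} ≤ PN ≤ min{1,(1−p₀)/p₁}.
  lower = (p₁ − p₀)/p₁ = 0.43222 / 0.79513 ≈ 0.5436
  upper = min{1, (1 − p₀)/p₁} = 0.63708 / 0.79513 ≈ 0.8012

0.544 ≤ PN ≤ 0.801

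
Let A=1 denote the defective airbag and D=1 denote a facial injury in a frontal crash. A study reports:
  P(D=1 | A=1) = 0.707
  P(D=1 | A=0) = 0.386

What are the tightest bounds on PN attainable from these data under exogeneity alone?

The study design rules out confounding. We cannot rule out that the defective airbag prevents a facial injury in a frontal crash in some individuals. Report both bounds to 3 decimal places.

Let p₁ = 0.707, p₀ = 0.386.
Under exogeneity alone the bounds on PN are max{0,(p₁−p₀)/p₁} ≤ PN ≤ min{1,(1−p₀)/p₁}.
  lower = (p₁ − p₀)/p₁ = 0.321 / 0.707 ≈ 0.4540
  upper = min{1, (1 − p₀)/p₁} = 0.614 / 0.707 ≈ 0.8685

0.454 ≤ PN ≤ 0.868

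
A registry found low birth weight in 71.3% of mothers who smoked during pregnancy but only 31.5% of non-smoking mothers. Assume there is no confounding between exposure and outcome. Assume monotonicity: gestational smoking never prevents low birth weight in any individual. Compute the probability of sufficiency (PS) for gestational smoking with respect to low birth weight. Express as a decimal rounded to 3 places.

p₁ = 0.713, p₀ = 0.315.
Under exogeneity and monotonicity, PS = (p₁ − p₀) / (1 − p₀).
PS = (0.713 − 0.315) / (1 − 0.315) = 0.398 / 0.685 ≈ 0.5810

PS ≈ 0.581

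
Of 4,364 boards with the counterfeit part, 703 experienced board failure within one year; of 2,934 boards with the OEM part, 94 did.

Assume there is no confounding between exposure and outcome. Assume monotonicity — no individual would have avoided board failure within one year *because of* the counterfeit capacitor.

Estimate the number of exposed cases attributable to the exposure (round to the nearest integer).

about 563 cases

p₁ = P(outcome | exposed) = 703/4364 = 0.16109
p₀ = P(outcome | unexposed) = 94/2934 = 0.032038
PN = (p₁ − p₀)/p₁ = (0.16109 − 0.032038) / 0.16109 ≈ 0.80112.
Attributable cases ≈ PN × (exposed cases) = 0.80112 × 703 ≈ 563.19.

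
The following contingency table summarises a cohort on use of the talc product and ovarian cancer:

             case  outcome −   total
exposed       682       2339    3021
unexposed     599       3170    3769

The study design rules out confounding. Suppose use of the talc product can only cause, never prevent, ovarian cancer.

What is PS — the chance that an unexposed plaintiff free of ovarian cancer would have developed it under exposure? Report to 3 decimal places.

p₁ = P(outcome | exposed) = 682/3021 = 0.22575
p₀ = P(outcome | unexposed) = 599/3769 = 0.15893
Under exogeneity and monotonicity, PS = (p₁ − p₀)/(1 − p₀).
PS = (0.22575 − 0.15893) / 0.84107 ≈ 0.0795

PS ≈ 0.079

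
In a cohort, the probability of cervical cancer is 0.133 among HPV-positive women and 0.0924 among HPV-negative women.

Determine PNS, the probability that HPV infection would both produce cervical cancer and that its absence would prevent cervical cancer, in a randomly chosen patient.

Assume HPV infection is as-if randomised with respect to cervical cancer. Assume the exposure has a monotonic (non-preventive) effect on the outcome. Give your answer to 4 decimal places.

PNS ≈ 0.0406

Let p₁ = 0.133, p₀ = 0.0924.
Under exogeneity and monotonicity, PNS = p₁ − p₀.
PNS = 0.133 − 0.0924 = 0.0406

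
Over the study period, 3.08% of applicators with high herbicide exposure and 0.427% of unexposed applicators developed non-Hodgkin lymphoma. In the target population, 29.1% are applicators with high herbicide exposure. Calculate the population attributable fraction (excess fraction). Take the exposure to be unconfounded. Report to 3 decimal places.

PAF ≈ 0.644

p₁ = 0.0308, p₀ = 0.00427.
Overall risk P(Y=1) = π·p₁ + (1−π)·p₀ = 0.291×0.0308 + 0.709×0.00427 = 0.01199.
Under exogeneity, PAF = [P(Y=1) − p₀] / P(Y=1).
PAF = (0.01199 − 0.00427) / 0.01199 ≈ 0.6439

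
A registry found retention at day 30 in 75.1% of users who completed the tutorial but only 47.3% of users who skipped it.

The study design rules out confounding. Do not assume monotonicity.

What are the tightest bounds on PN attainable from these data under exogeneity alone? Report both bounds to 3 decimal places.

p₁ = 0.751, p₀ = 0.473.
Under exogeneity alone the bounds on PN are max{0,(p₁−p₀)/p₁} ≤ PN ≤ min{1,(1−p₀)/p₁}.
  lower = (p₁ − p₀)/p₁ = 0.278 / 0.751 ≈ 0.3702
  upper = min{1, (1 − p₀)/p₁} = 0.527 / 0.751 ≈ 0.7017

0.370 ≤ PN ≤ 0.702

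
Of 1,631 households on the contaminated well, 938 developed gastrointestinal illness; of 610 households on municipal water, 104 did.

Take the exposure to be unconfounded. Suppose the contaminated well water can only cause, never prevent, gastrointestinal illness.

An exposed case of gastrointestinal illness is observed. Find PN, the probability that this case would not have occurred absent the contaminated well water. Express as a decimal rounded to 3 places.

PN ≈ 0.704

p₁ = P(outcome | exposed) = 938/1631 = 0.57511
p₀ = P(outcome | unexposed) = 104/610 = 0.17049
Under exogeneity and monotonicity, PN = (p₁ − p₀) / p₁.
PN = (0.57511 − 0.17049) / 0.57511 = 0.40462 / 0.57511 ≈ 0.7035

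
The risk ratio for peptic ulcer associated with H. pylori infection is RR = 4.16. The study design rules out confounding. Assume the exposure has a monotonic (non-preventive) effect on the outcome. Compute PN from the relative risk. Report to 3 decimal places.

PN ≈ 0.760

Under exogeneity and monotonicity, PN = (RR − 1) / RR = 1 − 1/RR.
PN = (4.16 − 1) / 4.16 = 3.16 / 4.16 ≈ 0.7596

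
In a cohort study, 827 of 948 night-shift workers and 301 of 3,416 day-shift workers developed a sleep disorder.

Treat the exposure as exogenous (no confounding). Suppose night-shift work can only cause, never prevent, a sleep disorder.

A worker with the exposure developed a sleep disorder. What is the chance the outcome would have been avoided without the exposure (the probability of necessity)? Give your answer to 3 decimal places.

p₁ = P(outcome | exposed) = 827/948 = 0.87236
p₀ = P(outcome | unexposed) = 301/3416 = 0.088115
Under exogeneity and monotonicity, PN = (p₁ − p₀) / p₁.
PN = (0.87236 − 0.088115) / 0.87236 = 0.78425 / 0.87236 ≈ 0.8990

PN ≈ 0.899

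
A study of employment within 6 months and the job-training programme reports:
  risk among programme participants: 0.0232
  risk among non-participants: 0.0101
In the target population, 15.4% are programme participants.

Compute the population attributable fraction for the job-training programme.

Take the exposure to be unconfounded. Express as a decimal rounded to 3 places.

PAF ≈ 0.166

Let p₁ = 0.0232, p₀ = 0.0101.
Overall risk P(Y=1) = π·p₁ + (1−π)·p₀ = 0.154×0.0232 + 0.846×0.0101 = 0.012117.
Under exogeneity, PAF = [P(Y=1) − p₀] / P(Y=1).
PAF = (0.012117 − 0.0101) / 0.012117 ≈ 0.1665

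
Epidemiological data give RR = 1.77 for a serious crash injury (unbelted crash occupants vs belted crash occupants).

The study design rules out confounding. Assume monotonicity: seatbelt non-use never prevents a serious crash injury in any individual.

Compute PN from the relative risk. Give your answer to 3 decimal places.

PN ≈ 0.435

Under exogeneity and monotonicity, PN = (RR − 1) / RR = 1 − 1/RR.
PN = (1.77 − 1) / 1.77 = 0.77 / 1.77 ≈ 0.4350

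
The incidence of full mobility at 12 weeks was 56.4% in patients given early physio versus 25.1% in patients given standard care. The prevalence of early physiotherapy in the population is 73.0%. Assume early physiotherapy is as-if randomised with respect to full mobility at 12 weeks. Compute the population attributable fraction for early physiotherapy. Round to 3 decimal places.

PAF ≈ 0.477

p₁ = 0.564, p₀ = 0.251.
Overall risk P(Y=1) = π·p₁ + (1−π)·p₀ = 0.73×0.564 + 0.27×0.251 = 0.47949.
Under exogeneity, PAF = [P(Y=1) − p₀] / P(Y=1).
PAF = (0.47949 − 0.251) / 0.47949 ≈ 0.4765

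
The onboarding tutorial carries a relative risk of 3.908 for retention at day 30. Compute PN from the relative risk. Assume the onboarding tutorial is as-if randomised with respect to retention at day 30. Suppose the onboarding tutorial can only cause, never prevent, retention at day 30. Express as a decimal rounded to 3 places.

Under exogeneity and monotonicity, PN = (RR − 1) / RR = 1 − 1/RR.
PN = (3.908 − 1) / 3.908 = 2.908 / 3.908 ≈ 0.7441

PN ≈ 0.744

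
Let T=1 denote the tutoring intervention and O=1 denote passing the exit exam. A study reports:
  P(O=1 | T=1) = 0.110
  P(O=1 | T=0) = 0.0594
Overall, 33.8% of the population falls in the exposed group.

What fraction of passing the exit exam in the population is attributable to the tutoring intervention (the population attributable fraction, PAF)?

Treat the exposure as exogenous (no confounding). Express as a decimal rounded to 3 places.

PAF ≈ 0.224

Let p₁ = 0.11, p₀ = 0.0594.
Overall risk P(Y=1) = π·p₁ + (1−π)·p₀ = 0.338×0.11 + 0.662×0.0594 = 0.076503.
Under exogeneity, PAF = [P(Y=1) − p₀] / P(Y=1).
PAF = (0.076503 − 0.0594) / 0.076503 ≈ 0.2236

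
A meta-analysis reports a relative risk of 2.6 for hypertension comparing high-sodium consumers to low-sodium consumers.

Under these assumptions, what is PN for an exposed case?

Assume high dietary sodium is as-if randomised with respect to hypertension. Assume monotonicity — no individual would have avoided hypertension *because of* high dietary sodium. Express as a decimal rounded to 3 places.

PN ≈ 0.615

Under exogeneity and monotonicity, PN = (RR − 1) / RR = 1 − 1/RR.
PN = (2.6 − 1) / 2.6 = 1.6 / 2.6 ≈ 0.6154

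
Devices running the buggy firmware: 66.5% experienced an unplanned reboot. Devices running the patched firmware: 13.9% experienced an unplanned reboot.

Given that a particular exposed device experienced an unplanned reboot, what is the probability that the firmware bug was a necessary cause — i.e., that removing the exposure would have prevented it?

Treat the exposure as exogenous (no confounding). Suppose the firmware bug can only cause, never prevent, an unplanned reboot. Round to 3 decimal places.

p₁ = 0.665, p₀ = 0.139.
Under exogeneity and monotonicity, PN = (p₁ − p₀) / p₁.
PN = (0.665 − 0.139) / 0.665 = 0.526 / 0.665 ≈ 0.7910

PN ≈ 0.791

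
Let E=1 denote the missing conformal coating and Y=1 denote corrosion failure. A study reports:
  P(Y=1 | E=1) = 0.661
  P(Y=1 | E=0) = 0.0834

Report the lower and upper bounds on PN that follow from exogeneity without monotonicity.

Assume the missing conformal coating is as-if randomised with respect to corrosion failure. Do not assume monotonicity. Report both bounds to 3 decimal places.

0.874 ≤ PN ≤ 1.000

Let p₁ = 0.661, p₀ = 0.0834.
Under exogeneity alone the bounds on PN are max{0,(p₁−p₀)/p₁} ≤ PN ≤ min{1,(1−p₀)/p₁}.
  lower = (p₁ − p₀)/p₁ = 0.5776 / 0.661 ≈ 0.8738
  upper = min{1, (1 − p₀)/p₁} = 0.9166 / 0.661 ≈ 1.3867 → capped at 1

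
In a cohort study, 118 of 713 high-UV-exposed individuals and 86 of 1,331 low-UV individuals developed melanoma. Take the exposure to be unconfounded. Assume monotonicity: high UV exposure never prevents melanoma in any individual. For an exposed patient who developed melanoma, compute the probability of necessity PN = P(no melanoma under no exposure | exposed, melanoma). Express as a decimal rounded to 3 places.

PN ≈ 0.610

p₁ = P(outcome | exposed) = 118/713 = 0.1655
p₀ = P(outcome | unexposed) = 86/1331 = 0.064613
Under exogeneity and monotonicity, PN = (p₁ − p₀) / p₁.
PN = (0.1655 − 0.064613) / 0.1655 = 0.10088 / 0.1655 ≈ 0.6096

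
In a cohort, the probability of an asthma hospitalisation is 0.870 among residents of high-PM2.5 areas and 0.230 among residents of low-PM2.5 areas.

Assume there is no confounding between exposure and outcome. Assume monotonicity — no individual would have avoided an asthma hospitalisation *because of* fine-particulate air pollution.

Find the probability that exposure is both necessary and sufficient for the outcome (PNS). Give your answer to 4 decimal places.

PNS ≈ 0.6400

Let p₁ = 0.87, p₀ = 0.23.
Under exogeneity and monotonicity, PNS = p₁ − p₀.
PNS = 0.87 − 0.23 = 0.64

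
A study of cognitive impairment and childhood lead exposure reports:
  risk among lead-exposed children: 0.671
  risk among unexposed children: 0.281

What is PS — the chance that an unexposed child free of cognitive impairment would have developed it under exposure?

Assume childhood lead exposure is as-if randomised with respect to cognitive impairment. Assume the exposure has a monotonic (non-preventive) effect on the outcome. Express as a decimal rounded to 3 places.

PS ≈ 0.542

Let p₁ = 0.671, p₀ = 0.281.
Under exogeneity and monotonicity, PS = (p₁ − p₀) / (1 − p₀).
PS = (0.671 − 0.281) / (1 − 0.281) = 0.39 / 0.719 ≈ 0.5424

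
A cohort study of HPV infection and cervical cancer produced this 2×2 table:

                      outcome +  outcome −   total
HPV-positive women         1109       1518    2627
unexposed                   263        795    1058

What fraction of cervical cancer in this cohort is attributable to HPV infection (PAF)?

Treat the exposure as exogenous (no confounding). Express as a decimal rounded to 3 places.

PAF ≈ 0.332

p₁ = P(outcome | exposed) = 1109/2627 = 0.42215
p₀ = P(outcome | unexposed) = 263/1058 = 0.24858
Exposure prevalence π = 2627/3685 = 0.71289; overall risk P(Y=1) = 0.37232.
Under exogeneity, PAF = [P(Y=1) − p₀]/P(Y=1).
PAF = (0.37232 − 0.24858) / 0.37232 ≈ 0.3323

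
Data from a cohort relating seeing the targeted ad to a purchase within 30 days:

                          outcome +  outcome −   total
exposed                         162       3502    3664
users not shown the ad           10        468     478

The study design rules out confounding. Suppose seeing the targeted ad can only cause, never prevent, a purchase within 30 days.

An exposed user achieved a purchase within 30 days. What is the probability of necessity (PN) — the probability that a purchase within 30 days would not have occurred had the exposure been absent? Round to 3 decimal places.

PN ≈ 0.527

p₁ = P(outcome | exposed) = 162/3664 = 0.044214
p₀ = P(outcome | unexposed) = 10/478 = 0.020921
Under exogeneity and monotonicity, PN = (p₁ − p₀)/p₁.
PN = (0.044214 − 0.020921) / 0.044214 ≈ 0.5268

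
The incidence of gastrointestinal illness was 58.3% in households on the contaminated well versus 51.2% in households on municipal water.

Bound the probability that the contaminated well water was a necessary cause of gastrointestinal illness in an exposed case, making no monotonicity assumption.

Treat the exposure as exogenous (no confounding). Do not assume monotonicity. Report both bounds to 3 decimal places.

p₁ = 0.583, p₀ = 0.512.
Under exogeneity alone the bounds on PN are max{0,(p₁−p₀)/p₁} ≤ PN ≤ min{1,(1−p₀)/p₁}.
  lower = (p₁ − p₀)/p₁ = 0.071 / 0.583 ≈ 0.1218
  upper = min{1, (1 − p₀)/p₁} = 0.488 / 0.583 ≈ 0.8370

0.122 ≤ PN ≤ 0.837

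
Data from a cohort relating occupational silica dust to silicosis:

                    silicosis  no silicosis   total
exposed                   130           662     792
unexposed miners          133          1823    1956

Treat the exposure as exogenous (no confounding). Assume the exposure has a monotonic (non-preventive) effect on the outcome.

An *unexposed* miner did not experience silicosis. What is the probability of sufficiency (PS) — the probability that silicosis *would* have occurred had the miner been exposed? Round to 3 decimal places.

p₁ = P(outcome | exposed) = 130/792 = 0.16414
p₀ = P(outcome | unexposed) = 133/1956 = 0.067996
Under exogeneity and monotonicity, PS = (p₁ − p₀)/(1 − p₀).
PS = (0.16414 − 0.067996) / 0.932 ≈ 0.1032

PS ≈ 0.103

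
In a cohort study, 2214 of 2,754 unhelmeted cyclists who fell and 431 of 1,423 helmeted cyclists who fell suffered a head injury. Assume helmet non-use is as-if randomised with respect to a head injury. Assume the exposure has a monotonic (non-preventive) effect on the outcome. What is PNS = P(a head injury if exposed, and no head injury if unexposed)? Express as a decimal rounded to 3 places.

PNS ≈ 0.501

p₁ = P(outcome | exposed) = 2214/2754 = 0.80392
p₀ = P(outcome | unexposed) = 431/1423 = 0.30288
Under exogeneity and monotonicity, PNS = p₁ − p₀.
PNS = 0.80392 − 0.30288 = 0.50104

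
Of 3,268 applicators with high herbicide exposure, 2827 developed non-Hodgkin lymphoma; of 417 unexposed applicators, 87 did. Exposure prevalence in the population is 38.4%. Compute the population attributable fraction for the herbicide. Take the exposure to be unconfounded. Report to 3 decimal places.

PAF ≈ 0.547

p₁ = P(outcome | exposed) = 2827/3268 = 0.86506
p₀ = P(outcome | unexposed) = 87/417 = 0.20863
Overall risk P(Y=1) = π·p₁ + (1−π)·p₀ = 0.384×0.86506 + 0.616×0.20863 = 0.4607.
Under exogeneity, PAF = [P(Y=1) − p₀] / P(Y=1).
PAF = (0.4607 − 0.20863) / 0.4607 ≈ 0.5471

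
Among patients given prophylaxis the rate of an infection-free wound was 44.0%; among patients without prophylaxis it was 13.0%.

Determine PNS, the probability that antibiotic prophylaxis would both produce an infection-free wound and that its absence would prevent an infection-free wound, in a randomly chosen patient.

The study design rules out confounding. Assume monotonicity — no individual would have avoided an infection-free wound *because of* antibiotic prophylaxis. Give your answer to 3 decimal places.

PNS ≈ 0.310

p₁ = 0.44, p₀ = 0.13.
Under exogeneity and monotonicity, PNS = p₁ − p₀.
PNS = 0.44 − 0.13 = 0.31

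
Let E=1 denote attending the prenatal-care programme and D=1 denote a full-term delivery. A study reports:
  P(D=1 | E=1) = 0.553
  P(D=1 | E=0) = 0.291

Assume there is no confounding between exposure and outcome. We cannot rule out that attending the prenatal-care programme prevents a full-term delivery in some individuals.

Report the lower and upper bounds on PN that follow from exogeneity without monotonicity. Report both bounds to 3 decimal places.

0.474 ≤ PN ≤ 1.000

Let p₁ = 0.553, p₀ = 0.291.
Under exogeneity alone the bounds on PN are max{0,(p₁−p₀)/p₁} ≤ PN ≤ min{1,(1−p₀)/p₁}.
  lower = (p₁ − p₀)/p₁ = 0.262 / 0.553 ≈ 0.4738
  upper = min{1, (1 − p₀)/p₁} = 0.709 / 0.553 ≈ 1.2821 → capped at 1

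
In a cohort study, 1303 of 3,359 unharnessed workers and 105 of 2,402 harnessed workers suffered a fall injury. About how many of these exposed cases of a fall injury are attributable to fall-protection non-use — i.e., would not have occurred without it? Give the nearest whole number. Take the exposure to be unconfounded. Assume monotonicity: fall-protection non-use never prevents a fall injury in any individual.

about 1156 cases

p₁ = P(outcome | exposed) = 1303/3359 = 0.38791
p₀ = P(outcome | unexposed) = 105/2402 = 0.043714
PN = (p₁ − p₀)/p₁ = (0.38791 − 0.043714) / 0.38791 ≈ 0.88731.
Attributable cases ≈ PN × (exposed cases) = 0.88731 × 1303 ≈ 1156.17.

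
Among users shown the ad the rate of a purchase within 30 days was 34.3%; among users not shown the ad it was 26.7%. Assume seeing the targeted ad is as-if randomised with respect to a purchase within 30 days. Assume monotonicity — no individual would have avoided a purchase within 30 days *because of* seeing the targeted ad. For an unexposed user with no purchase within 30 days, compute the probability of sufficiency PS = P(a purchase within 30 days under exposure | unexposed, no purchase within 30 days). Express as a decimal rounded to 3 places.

p₁ = 0.343, p₀ = 0.267.
Under exogeneity and monotonicity, PS = (p₁ − p₀) / (1 − p₀).
PS = (0.343 − 0.267) / (1 − 0.267) = 0.076 / 0.733 ≈ 0.1037

PS ≈ 0.104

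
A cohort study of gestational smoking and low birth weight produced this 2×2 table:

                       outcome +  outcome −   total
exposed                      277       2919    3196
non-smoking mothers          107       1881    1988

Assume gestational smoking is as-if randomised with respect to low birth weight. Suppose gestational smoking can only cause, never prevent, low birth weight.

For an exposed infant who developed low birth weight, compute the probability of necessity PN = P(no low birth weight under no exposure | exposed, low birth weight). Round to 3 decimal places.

PN ≈ 0.379

p₁ = P(outcome | exposed) = 277/3196 = 0.086671
p₀ = P(outcome | unexposed) = 107/1988 = 0.053823
Under exogeneity and monotonicity, PN = (p₁ − p₀)/p₁.
PN = (0.086671 − 0.053823) / 0.086671 ≈ 0.3790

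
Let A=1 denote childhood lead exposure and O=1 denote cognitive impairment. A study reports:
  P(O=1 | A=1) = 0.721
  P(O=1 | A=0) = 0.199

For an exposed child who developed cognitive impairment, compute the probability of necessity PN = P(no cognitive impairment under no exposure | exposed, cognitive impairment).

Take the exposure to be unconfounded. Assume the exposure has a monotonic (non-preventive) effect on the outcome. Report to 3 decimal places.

PN ≈ 0.724

Let p₁ = 0.721, p₀ = 0.199.
Under exogeneity and monotonicity, PN = (p₁ − p₀) / p₁.
PN = (0.721 − 0.199) / 0.721 = 0.522 / 0.721 ≈ 0.7240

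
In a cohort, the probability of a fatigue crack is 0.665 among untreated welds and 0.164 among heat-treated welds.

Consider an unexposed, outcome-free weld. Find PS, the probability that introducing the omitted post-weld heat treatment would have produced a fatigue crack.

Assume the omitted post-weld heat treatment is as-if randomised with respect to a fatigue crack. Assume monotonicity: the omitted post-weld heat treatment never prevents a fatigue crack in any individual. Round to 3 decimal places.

Let p₁ = 0.665, p₀ = 0.164.
Under exogeneity and monotonicity, PS = (p₁ − p₀) / (1 − p₀).
PS = (0.665 − 0.164) / (1 − 0.164) = 0.501 / 0.836 ≈ 0.5993

PS ≈ 0.599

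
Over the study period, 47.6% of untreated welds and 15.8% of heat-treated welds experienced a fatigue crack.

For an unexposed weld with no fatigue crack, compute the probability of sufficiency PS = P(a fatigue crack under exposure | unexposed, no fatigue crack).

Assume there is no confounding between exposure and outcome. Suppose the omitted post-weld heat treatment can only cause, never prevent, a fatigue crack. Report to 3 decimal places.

p₁ = 0.476, p₀ = 0.158.
Under exogeneity and monotonicity, PS = (p₁ − p₀) / (1 − p₀).
PS = (0.476 − 0.158) / (1 − 0.158) = 0.318 / 0.842 ≈ 0.3777

PS ≈ 0.378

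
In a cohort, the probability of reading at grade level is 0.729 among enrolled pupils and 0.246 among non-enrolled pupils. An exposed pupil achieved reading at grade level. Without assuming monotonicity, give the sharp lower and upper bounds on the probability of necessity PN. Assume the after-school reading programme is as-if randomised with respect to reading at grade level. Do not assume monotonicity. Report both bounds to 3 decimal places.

0.663 ≤ PN ≤ 1.000

Let p₁ = 0.729, p₀ = 0.246.
Under exogeneity alone the bounds on PN are max{0,(p₁−p₀)/p₁} ≤ PN ≤ min{1,(1−p₀)/p₁}.
  lower = (p₁ − p₀)/p₁ = 0.483 / 0.729 ≈ 0.6626
  upper = min{1, (1 − p₀)/p₁} = 0.754 / 0.729 ≈ 1.0343 → capped at 1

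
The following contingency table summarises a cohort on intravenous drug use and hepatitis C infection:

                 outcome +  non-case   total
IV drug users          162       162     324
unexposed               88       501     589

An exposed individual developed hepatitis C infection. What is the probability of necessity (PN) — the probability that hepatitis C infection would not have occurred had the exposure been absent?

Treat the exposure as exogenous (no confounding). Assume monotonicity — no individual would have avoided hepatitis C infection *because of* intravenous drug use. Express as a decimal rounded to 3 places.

PN ≈ 0.701

p₁ = P(outcome | exposed) = 162/324 = 0.5
p₀ = P(outcome | unexposed) = 88/589 = 0.14941
Under exogeneity and monotonicity, PN = (p₁ − p₀)/p₁.
PN = (0.5 − 0.14941) / 0.5 ≈ 0.7012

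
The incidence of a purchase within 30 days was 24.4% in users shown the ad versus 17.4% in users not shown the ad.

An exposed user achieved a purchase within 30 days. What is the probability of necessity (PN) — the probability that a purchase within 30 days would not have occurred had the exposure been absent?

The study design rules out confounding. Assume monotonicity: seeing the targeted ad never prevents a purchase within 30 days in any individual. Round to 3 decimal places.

p₁ = 0.244, p₀ = 0.174.
Under exogeneity and monotonicity, PN = (p₁ − p₀) / p₁.
PN = (0.244 − 0.174) / 0.244 = 0.07 / 0.244 ≈ 0.2869

PN ≈ 0.287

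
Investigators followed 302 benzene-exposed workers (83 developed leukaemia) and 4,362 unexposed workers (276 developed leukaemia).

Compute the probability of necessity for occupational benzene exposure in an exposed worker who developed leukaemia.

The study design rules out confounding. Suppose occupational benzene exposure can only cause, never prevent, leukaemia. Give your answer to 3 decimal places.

PN ≈ 0.770

p₁ = P(outcome | exposed) = 83/302 = 0.27483
p₀ = P(outcome | unexposed) = 276/4362 = 0.063274
Under exogeneity and monotonicity, PN = (p₁ − p₀) / p₁.
PN = (0.27483 − 0.063274) / 0.27483 = 0.21156 / 0.27483 ≈ 0.7698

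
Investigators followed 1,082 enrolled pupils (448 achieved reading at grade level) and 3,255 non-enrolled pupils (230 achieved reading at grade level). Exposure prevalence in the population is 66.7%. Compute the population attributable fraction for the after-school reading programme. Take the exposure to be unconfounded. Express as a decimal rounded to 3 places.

p₁ = P(outcome | exposed) = 448/1082 = 0.41405
p₀ = P(outcome | unexposed) = 230/3255 = 0.070661
Overall risk P(Y=1) = π·p₁ + (1−π)·p₀ = 0.667×0.41405 + 0.333×0.070661 = 0.2997.
Under exogeneity, PAF = [P(Y=1) − p₀] / P(Y=1).
PAF = (0.2997 − 0.070661) / 0.2997 ≈ 0.7642

PAF ≈ 0.764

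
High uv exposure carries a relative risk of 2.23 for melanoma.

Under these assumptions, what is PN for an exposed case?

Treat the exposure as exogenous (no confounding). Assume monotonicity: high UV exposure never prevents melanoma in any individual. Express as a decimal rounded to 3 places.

PN ≈ 0.552

Under exogeneity and monotonicity, PN = (RR − 1) / RR = 1 − 1/RR.
PN = (2.23 − 1) / 2.23 = 1.23 / 2.23 ≈ 0.5516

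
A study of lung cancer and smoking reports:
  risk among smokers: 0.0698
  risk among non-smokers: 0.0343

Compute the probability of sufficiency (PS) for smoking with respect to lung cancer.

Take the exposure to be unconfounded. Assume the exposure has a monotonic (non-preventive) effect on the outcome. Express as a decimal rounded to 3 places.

PS ≈ 0.037

Let p₁ = 0.0698, p₀ = 0.0343.
Under exogeneity and monotonicity, PS = (p₁ − p₀) / (1 − p₀).
PS = (0.0698 − 0.0343) / (1 − 0.0343) = 0.0355 / 0.9657 ≈ 0.0368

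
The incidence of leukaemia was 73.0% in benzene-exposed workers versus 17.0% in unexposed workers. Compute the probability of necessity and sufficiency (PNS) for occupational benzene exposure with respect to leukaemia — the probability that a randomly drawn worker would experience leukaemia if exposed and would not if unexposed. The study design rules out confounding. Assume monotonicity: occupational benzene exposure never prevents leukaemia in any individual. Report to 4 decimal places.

p₁ = 0.73, p₀ = 0.17.
Under exogeneity and monotonicity, PNS = p₁ − p₀.
PNS = 0.73 − 0.17 = 0.56

PNS ≈ 0.5600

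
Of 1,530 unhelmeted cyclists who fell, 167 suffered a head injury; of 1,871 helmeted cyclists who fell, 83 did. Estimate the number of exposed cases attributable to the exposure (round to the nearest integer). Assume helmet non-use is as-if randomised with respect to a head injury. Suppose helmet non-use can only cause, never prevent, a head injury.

p₁ = P(outcome | exposed) = 167/1530 = 0.10915
p₀ = P(outcome | unexposed) = 83/1871 = 0.044361
PN = (p₁ − p₀)/p₁ = (0.10915 − 0.044361) / 0.10915 ≈ 0.59358.
Attributable cases ≈ PN × (exposed cases) = 0.59358 × 167 ≈ 99.13.

about 99 cases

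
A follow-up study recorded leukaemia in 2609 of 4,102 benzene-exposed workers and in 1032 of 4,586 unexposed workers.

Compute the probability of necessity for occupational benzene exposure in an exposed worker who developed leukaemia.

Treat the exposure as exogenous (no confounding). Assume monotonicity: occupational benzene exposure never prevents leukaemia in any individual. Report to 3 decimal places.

PN ≈ 0.646

p₁ = P(outcome | exposed) = 2609/4102 = 0.63603
p₀ = P(outcome | unexposed) = 1032/4586 = 0.22503
Under exogeneity and monotonicity, PN = (p₁ − p₀) / p₁.
PN = (0.63603 − 0.22503) / 0.63603 = 0.411 / 0.63603 ≈ 0.6462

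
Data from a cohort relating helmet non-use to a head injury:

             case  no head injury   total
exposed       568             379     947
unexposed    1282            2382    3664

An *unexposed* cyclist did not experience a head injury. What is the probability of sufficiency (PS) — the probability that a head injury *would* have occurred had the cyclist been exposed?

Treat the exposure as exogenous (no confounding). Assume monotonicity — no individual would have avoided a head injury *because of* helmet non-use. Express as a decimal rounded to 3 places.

p₁ = P(outcome | exposed) = 568/947 = 0.59979
p₀ = P(outcome | unexposed) = 1282/3664 = 0.34989
Under exogeneity and monotonicity, PS = (p₁ − p₀) / (1 − p₀).
PS = (0.59979 − 0.34989) / (1 − 0.34989) = 0.2499 / 0.65011 ≈ 0.3844

PS ≈ 0.384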